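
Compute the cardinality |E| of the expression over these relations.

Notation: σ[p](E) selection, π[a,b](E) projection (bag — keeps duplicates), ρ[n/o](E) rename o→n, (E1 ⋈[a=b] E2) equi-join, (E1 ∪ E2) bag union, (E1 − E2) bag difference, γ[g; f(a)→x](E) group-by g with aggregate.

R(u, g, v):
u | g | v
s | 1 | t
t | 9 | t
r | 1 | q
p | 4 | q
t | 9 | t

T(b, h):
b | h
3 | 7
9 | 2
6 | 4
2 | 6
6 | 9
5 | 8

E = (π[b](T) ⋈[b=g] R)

Subexpression sizes:
  T → 6
  π[b](T) → 6
  R → 5
  (π[b](T) ⋈[b=g] R) → 2

|E| = 2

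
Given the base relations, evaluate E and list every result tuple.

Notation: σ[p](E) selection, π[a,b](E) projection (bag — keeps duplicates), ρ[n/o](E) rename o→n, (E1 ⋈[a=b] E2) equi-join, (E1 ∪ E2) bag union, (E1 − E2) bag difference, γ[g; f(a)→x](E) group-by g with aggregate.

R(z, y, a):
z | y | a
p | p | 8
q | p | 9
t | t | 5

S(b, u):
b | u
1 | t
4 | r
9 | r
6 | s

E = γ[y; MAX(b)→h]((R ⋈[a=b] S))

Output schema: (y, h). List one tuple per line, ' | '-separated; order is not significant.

Row counts bottom-up:
  R → 3
  S → 4
  (R ⋈[a=b] S) → 1
  γ[y; MAX(b)→h]((R ⋈[a=b] S)) → 1

== RESULT ==
y | h
p | 9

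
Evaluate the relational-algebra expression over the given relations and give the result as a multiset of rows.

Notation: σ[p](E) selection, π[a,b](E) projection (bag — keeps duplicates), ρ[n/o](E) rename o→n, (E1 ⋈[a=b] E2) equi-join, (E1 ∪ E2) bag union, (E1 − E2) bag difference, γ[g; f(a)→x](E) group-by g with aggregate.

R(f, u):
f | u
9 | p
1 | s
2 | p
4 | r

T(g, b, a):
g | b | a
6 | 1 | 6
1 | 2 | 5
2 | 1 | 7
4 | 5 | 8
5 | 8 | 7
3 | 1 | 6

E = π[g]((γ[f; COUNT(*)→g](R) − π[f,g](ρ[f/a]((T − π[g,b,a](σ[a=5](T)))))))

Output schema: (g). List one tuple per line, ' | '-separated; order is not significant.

Row counts bottom-up:
  R → 4
  γ[f; COUNT(*)→g](R) → 4
  T → 6
  T → 6
  σ[a=5](T) → 1
  π[g,b,a](σ[a=5](T)) → 1
  (T − π[g,b,a](σ[a=5](T))) → 5
  ρ[f/a]((T − π[g,b,a](σ[a=5](T)))) → 5
  π[f,g](ρ[f/a]((T − π[g,b,a](σ[a=5](T))))) → 5
  (γ[f; COUNT(*)→g](R) − π[f,g](ρ[f/a]((T − π[g,b,a](σ[a=5](T)))))) → 4
  π[g]((γ[f; COUNT(*)→g](R) − π[f,g](ρ[f/a]((T − π[g,b,a](σ[a=5](T))))))) → 4

== RESULT ==
g
1
1
1
1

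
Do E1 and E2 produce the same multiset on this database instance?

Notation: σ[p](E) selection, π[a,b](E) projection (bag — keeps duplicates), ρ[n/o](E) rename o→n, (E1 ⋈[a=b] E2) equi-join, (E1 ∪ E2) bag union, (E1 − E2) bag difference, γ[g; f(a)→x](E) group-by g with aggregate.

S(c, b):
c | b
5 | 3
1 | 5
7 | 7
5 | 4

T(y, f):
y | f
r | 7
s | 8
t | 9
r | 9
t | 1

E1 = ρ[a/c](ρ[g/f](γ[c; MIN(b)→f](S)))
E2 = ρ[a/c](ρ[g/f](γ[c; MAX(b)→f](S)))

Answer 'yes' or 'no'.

E1 stepwise |·|:
  S → 4
  γ[c; MIN(b)→f](S) → 3
  ρ[g/f](γ[c; MIN(b)→f](S)) → 3
  ρ[a/c](ρ[g/f](γ[c; MIN(b)→f](S))) → 3
E2 stepwise |·|:
  S → 4
  γ[c; MAX(b)→f](S) → 3
  ρ[g/f](γ[c; MAX(b)→f](S)) → 3
  ρ[a/c](ρ[g/f](γ[c; MAX(b)→f](S))) → 3

E1 result:
a | g
1 | 5
5 | 3
7 | 7
E2 result:
a | g
1 | 5
5 | 4
7 | 7
Witness: (5, 3) appears 1× in E1 but 0× in E2.

no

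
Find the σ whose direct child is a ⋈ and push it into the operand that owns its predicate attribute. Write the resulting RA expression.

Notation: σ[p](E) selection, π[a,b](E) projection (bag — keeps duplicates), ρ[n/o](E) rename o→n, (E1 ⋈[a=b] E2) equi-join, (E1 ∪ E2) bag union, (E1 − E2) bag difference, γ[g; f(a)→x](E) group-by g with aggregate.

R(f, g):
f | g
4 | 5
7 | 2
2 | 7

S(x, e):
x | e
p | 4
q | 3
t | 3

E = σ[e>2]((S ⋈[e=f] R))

σ filters on e, owned by the left side.
E' = (σ[e>2](S) ⋈[e=f] R)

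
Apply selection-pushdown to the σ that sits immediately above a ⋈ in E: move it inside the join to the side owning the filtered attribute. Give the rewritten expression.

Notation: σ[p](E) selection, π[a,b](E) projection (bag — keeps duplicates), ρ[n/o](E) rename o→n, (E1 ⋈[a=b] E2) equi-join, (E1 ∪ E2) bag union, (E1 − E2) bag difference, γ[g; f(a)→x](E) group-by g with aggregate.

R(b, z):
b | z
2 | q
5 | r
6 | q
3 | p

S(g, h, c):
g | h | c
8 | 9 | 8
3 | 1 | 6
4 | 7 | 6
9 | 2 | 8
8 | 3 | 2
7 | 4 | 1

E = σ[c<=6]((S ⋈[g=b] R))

σ filters on c, owned by the left side.
E' = (σ[c<=6](S) ⋈[g=b] R)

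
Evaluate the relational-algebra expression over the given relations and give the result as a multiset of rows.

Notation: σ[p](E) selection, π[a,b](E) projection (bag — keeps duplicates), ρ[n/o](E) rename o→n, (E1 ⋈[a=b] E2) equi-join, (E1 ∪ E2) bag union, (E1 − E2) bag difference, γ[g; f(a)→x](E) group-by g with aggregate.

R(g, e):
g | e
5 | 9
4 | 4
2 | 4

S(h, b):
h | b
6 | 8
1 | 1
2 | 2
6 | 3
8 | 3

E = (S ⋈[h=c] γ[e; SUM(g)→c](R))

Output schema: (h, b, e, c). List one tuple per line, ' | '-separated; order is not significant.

Subexpression sizes:
  S → 5
  R → 3
  γ[e; SUM(g)→c](R) → 2
  (S ⋈[h=c] γ[e; SUM(g)→c](R)) → 2

== RESULT ==
h | b | e | c
6 | 3 | 4 | 6
6 | 8 | 4 | 6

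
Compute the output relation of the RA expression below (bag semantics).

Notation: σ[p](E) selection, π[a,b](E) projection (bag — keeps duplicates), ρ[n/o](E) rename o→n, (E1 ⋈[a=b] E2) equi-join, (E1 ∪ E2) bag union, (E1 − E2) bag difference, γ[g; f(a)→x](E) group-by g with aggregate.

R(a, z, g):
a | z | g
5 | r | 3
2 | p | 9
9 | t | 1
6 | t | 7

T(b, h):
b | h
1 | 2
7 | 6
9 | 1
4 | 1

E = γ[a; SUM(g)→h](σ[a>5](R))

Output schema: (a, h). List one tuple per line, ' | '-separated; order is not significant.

Per-node cardinality:
  R → 4
  σ[a>5](R) → 2
  γ[a; SUM(g)→h](σ[a>5](R)) → 2

== RESULT ==
a | h
6 | 7
9 | 1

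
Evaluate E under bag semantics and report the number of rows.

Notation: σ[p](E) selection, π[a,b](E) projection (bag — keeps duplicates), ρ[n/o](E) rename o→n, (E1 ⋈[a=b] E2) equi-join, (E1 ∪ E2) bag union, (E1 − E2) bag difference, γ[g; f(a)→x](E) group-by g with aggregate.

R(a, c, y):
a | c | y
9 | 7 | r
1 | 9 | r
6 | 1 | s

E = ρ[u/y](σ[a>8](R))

Per-node cardinality:
  R → 3
  σ[a>8](R) → 1
  ρ[u/y](σ[a>8](R)) → 1

|E| = 1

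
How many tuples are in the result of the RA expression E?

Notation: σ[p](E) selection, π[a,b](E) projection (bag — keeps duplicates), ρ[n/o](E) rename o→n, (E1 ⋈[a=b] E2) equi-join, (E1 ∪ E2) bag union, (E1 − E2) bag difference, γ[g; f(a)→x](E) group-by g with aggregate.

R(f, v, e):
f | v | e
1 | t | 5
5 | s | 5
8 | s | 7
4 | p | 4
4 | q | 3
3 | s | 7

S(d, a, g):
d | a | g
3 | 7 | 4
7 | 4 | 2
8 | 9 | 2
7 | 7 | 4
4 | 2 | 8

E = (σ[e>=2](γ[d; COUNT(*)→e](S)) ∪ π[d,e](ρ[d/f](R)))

Row counts bottom-up:
  S → 5
  γ[d; COUNT(*)→e](S) → 4
  σ[e>=2](γ[d; COUNT(*)→e](S)) → 1
  R → 6
  ρ[d/f](R) → 6
  π[d,e](ρ[d/f](R)) → 6
  (σ[e>=2](γ[d; COUNT(*)→e](S)) ∪ π[d,e](ρ[d/f](R))) → 7

|E| = 7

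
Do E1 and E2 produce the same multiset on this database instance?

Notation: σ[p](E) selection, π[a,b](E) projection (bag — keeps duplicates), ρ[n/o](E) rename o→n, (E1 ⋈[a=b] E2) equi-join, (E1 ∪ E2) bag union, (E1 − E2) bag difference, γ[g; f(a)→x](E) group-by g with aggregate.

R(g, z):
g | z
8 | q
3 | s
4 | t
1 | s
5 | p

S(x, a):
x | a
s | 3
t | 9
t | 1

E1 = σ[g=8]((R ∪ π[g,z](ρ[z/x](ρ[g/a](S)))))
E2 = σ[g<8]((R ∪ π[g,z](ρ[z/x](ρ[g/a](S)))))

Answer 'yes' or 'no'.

E1 stepwise |·|:
  R → 5
  S → 3
  ρ[g/a](S) → 3
  ρ[z/x](ρ[g/a](S)) → 3
  π[g,z](ρ[z/x](ρ[g/a](S))) → 3
  (R ∪ π[g,z](ρ[z/x](ρ[g/a](S)))) → 8
  σ[g=8]((R ∪ π[g,z](ρ[z/x](ρ[g/a](S))))) → 1
E2 stepwise |·|:
  R → 5
  S → 3
  ρ[g/a](S) → 3
  ρ[z/x](ρ[g/a](S)) → 3
  π[g,z](ρ[z/x](ρ[g/a](S))) → 3
  (R ∪ π[g,z](ρ[z/x](ρ[g/a](S)))) → 8
  σ[g<8]((R ∪ π[g,z](ρ[z/x](ρ[g/a](S))))) → 6

E1 result:
g | z
8 | q
E2 result:
g | z
1 | s
1 | t
3 | s
3 | s
4 | t
5 | p
Witness: (8, 'q') appears 1× in E1 but 0× in E2.

no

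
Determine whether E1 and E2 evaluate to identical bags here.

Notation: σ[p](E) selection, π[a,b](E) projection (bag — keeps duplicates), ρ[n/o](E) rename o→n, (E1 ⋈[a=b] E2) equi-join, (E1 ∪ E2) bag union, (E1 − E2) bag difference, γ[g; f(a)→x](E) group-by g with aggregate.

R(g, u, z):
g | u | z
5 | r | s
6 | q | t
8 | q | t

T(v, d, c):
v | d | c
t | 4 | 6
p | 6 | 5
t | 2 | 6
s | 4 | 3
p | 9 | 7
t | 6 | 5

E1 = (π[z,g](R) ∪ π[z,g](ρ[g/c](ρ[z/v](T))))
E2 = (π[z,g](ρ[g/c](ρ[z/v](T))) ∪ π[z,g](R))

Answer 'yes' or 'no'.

E1 stepwise |·|:
  R → 3
  π[z,g](R) → 3
  T → 6
  ρ[z/v](T) → 6
  ρ[g/c](ρ[z/v](T)) → 6
  π[z,g](ρ[g/c](ρ[z/v](T))) → 6
  (π[z,g](R) ∪ π[z,g](ρ[g/c](ρ[z/v](T)))) → 9
E2 stepwise |·|:
  T → 6
  ρ[z/v](T) → 6
  ρ[g/c](ρ[z/v](T)) → 6
  π[z,g](ρ[g/c](ρ[z/v](T))) → 6
  R → 3
  π[z,g](R) → 3
  (π[z,g](ρ[g/c](ρ[z/v](T))) ∪ π[z,g](R)) → 9

E1 and E2 produce the same multiset:
z | g
p | 5
p | 7
s | 3
s | 5
t | 5
t | 6
t | 6
t | 6
t | 8

yes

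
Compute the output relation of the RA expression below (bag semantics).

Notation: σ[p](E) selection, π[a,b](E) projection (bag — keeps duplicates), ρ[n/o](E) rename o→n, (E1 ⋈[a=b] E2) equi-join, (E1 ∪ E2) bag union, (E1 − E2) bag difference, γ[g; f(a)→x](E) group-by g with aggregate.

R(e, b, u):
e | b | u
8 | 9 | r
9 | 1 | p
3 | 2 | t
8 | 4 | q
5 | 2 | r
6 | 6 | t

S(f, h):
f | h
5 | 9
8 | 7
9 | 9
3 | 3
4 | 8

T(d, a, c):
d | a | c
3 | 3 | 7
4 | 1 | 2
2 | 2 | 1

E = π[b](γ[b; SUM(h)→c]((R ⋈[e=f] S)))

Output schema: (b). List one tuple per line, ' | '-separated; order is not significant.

Subexpression sizes:
  R → 6
  S → 5
  (R ⋈[e=f] S) → 5
  γ[b; SUM(h)→c]((R ⋈[e=f] S)) → 4
  π[b](γ[b; SUM(h)→c]((R ⋈[e=f] S))) → 4

== RESULT ==
b
1
2
4
9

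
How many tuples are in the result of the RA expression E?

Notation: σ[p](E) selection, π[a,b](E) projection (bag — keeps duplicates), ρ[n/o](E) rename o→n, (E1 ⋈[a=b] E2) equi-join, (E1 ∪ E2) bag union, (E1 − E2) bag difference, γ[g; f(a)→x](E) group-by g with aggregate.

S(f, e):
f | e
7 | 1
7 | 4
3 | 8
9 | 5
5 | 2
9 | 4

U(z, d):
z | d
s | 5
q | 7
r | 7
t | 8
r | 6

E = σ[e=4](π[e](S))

Per-node cardinality:
  S → 6
  π[e](S) → 6
  σ[e=4](π[e](S)) → 2

|E| = 2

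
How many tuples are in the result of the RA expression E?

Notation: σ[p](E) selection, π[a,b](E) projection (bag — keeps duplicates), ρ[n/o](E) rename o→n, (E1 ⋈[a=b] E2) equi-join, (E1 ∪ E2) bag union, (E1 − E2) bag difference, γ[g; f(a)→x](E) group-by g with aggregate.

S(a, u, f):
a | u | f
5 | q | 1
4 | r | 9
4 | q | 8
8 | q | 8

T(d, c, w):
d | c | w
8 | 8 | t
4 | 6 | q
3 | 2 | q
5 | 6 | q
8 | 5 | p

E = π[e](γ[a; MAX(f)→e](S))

Row counts bottom-up:
  S → 4
  γ[a; MAX(f)→e](S) → 3
  π[e](γ[a; MAX(f)→e](S)) → 3

|E| = 3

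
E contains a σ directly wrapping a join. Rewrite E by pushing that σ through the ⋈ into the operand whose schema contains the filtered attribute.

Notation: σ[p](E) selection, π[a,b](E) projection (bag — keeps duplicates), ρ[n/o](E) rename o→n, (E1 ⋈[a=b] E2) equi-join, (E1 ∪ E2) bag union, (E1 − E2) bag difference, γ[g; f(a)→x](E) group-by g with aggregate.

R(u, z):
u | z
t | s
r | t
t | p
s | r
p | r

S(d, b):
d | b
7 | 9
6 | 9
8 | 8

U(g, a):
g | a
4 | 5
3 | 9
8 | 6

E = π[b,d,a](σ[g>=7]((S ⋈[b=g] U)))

σ filters on g, owned by the right side.
E' = π[b,d,a]((S ⋈[b=g] σ[g>=7](U)))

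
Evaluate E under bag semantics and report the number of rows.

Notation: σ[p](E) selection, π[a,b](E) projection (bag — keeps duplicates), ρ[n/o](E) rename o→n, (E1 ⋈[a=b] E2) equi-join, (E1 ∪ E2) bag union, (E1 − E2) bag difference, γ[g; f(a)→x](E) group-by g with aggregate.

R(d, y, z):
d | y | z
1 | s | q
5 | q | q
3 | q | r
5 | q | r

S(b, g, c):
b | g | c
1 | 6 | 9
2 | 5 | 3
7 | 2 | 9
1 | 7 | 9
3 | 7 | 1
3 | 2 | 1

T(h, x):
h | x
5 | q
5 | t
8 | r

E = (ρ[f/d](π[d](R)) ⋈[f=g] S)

Row counts bottom-up:
  R → 4
  π[d](R) → 4
  ρ[f/d](π[d](R)) → 4
  S → 6
  (ρ[f/d](π[d](R)) ⋈[f=g] S) → 2

|E| = 2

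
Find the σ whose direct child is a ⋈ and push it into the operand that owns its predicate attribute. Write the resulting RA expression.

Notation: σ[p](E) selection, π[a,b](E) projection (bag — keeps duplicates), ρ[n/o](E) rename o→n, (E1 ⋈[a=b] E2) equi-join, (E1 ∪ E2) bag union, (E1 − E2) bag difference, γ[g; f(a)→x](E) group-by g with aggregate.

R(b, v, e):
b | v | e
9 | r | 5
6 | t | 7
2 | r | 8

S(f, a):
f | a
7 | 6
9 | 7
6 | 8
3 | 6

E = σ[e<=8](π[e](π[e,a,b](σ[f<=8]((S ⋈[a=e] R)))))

σ filters on f, owned by the left side.
E' = σ[e<=8](π[e](π[e,a,b]((σ[f<=8](S) ⋈[a=e] R))))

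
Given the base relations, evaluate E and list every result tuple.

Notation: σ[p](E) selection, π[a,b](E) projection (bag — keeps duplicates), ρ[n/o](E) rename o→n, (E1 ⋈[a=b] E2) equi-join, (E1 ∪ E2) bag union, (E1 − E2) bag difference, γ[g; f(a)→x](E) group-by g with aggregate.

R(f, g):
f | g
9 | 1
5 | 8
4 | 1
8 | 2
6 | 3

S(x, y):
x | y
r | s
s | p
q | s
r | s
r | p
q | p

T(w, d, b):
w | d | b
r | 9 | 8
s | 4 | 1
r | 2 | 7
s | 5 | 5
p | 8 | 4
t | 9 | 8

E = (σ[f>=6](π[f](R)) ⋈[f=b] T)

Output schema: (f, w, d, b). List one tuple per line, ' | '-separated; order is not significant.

Stepwise |·|:
  R → 5
  π[f](R) → 5
  σ[f>=6](π[f](R)) → 3
  T → 6
  (σ[f>=6](π[f](R)) ⋈[f=b] T) → 2

== RESULT ==
f | w | d | b
8 | r | 9 | 8
8 | t | 9 | 8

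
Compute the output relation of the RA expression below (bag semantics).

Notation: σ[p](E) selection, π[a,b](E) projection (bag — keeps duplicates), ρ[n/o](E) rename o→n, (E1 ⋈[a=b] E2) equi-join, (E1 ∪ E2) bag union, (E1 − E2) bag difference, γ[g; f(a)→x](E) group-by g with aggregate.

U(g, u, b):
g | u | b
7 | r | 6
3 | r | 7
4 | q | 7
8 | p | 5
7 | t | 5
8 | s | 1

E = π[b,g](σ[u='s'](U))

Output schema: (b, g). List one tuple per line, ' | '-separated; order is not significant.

Subexpression sizes:
  U → 6
  σ[u='s'](U) → 1
  π[b,g](σ[u='s'](U)) → 1

== RESULT ==
b | g
1 | 8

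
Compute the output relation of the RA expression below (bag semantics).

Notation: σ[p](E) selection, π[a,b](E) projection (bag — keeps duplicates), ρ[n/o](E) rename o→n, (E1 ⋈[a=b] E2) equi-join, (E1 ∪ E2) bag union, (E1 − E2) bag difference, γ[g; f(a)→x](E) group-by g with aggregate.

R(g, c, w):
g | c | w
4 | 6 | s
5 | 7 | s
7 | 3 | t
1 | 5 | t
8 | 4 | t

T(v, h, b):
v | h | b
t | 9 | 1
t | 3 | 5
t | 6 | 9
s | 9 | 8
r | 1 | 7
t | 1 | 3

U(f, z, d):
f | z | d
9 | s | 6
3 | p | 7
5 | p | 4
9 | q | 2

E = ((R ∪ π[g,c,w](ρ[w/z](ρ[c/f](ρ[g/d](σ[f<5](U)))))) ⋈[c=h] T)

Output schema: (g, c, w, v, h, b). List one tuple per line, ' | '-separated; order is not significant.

Row counts bottom-up:
  R → 5
  U → 4
  σ[f<5](U) → 1
  ρ[g/d](σ[f<5](U)) → 1
  ρ[c/f](ρ[g/d](σ[f<5](U))) → 1
  ρ[w/z](ρ[c/f](ρ[g/d](σ[f<5](U)))) → 1
  π[g,c,w](ρ[w/z](ρ[c/f](ρ[g/d](σ[f<5](U))))) → 1
  (R ∪ π[g,c,w](ρ[w/z](ρ[c/f](ρ[g/d](σ[f<5](U)))))) → 6
  T → 6
  ((R ∪ π[g,c,w](ρ[w/z](ρ[c/f](ρ[g/d](σ[f<5](U)))))) ⋈[c=h] T) → 3

== RESULT ==
g | c | w | v | h | b
4 | 6 | s | t | 6 | 9
7 | 3 | p | t | 3 | 5
7 | 3 | t | t | 3 | 5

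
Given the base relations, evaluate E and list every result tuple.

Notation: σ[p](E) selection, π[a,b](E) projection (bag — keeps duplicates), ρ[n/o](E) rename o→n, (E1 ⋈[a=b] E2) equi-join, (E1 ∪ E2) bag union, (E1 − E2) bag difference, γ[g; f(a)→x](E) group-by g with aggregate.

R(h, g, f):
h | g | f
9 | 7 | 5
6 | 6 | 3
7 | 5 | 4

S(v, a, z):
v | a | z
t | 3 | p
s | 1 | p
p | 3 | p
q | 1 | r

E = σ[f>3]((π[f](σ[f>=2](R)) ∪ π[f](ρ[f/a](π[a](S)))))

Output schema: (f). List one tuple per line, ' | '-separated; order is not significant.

Row counts bottom-up:
  R → 3
  σ[f>=2](R) → 3
  π[f](σ[f>=2](R)) → 3
  S → 4
  π[a](S) → 4
  ρ[f/a](π[a](S)) → 4
  π[f](ρ[f/a](π[a](S))) → 4
  (π[f](σ[f>=2](R)) ∪ π[f](ρ[f/a](π[a](S)))) → 7
  σ[f>3]((π[f](σ[f>=2](R)) ∪ π[f](ρ[f/a](π[a](S))))) → 2

== RESULT ==
f
4
5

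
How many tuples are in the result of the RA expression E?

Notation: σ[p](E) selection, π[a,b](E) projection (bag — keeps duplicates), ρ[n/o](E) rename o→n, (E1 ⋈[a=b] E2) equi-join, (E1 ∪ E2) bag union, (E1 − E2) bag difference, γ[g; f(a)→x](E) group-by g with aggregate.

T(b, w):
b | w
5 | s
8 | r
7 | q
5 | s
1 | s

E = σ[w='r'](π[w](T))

Subexpression sizes:
  T → 5
  π[w](T) → 5
  σ[w='r'](π[w](T)) → 1

|E| = 1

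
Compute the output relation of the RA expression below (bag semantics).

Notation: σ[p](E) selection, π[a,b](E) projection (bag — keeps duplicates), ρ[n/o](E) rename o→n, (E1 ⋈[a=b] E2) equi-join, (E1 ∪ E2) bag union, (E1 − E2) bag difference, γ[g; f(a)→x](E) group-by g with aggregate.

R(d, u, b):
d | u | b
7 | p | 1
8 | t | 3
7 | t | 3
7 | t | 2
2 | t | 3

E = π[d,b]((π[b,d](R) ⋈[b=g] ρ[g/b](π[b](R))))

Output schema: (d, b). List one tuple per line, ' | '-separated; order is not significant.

Per-node cardinality:
  R → 5
  π[b,d](R) → 5
  R → 5
  π[b](R) → 5
  ρ[g/b](π[b](R)) → 5
  (π[b,d](R) ⋈[b=g] ρ[g/b](π[b](R))) → 11
  π[d,b]((π[b,d](R) ⋈[b=g] ρ[g/b](π[b](R)))) → 11

== RESULT ==
d | b
2 | 3
2 | 3
2 | 3
7 | 1
7 | 2
7 | 3
7 | 3
7 | 3
8 | 3
8 | 3
8 | 3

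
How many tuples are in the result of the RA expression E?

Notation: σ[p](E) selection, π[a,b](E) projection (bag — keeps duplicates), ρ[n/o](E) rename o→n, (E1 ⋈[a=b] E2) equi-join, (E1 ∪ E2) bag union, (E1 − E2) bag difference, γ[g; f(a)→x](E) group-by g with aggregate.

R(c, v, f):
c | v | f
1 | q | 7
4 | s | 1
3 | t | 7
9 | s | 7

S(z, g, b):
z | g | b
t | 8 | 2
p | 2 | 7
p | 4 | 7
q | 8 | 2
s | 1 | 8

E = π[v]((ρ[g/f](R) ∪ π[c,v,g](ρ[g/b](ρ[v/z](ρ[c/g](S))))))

Per-node cardinality:
  R → 4
  ρ[g/f](R) → 4
  S → 5
  ρ[c/g](S) → 5
  ρ[v/z](ρ[c/g](S)) → 5
  ρ[g/b](ρ[v/z](ρ[c/g](S))) → 5
  π[c,v,g](ρ[g/b](ρ[v/z](ρ[c/g](S)))) → 5
  (ρ[g/f](R) ∪ π[c,v,g](ρ[g/b](ρ[v/z](ρ[c/g](S))))) → 9
  π[v]((ρ[g/f](R) ∪ π[c,v,g](ρ[g/b](ρ[v/z](ρ[c/g](S)))))) → 9

|E| = 9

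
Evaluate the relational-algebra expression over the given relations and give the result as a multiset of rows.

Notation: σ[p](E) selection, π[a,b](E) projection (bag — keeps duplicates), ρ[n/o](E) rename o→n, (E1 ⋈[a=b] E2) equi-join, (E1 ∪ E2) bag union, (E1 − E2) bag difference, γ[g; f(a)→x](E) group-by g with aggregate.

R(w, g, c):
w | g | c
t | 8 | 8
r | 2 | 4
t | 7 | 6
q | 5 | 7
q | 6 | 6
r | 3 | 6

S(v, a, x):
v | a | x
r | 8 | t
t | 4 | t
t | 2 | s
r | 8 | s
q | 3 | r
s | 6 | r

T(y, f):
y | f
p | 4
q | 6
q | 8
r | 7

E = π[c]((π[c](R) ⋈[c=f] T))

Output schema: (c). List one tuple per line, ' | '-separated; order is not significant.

Row counts bottom-up:
  R → 6
  π[c](R) → 6
  T → 4
  (π[c](R) ⋈[c=f] T) → 6
  π[c]((π[c](R) ⋈[c=f] T)) → 6

== RESULT ==
c
4
6
6
6
7
8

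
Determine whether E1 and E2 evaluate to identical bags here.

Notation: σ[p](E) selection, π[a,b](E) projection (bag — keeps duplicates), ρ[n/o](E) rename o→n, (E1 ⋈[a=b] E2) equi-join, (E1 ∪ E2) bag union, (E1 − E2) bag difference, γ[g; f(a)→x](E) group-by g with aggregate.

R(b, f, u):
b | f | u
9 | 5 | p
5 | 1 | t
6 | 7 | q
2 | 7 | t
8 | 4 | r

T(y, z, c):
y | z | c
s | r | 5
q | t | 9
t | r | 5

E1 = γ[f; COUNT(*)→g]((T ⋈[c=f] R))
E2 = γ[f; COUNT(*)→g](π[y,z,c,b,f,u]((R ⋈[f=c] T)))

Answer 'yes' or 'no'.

E1 subexpression sizes:
  T → 3
  R → 5
  (T ⋈[c=f] R) → 2
  γ[f; COUNT(*)→g]((T ⋈[c=f] R)) → 1
E2 subexpression sizes:
  R → 5
  T → 3
  (R ⋈[f=c] T) → 2
  π[y,z,c,b,f,u]((R ⋈[f=c] T)) → 2
  γ[f; COUNT(*)→g](π[y,z,c,b,f,u]((R ⋈[f=c] T))) → 1

E1 and E2 produce the same multiset:
f | g
5 | 2

yes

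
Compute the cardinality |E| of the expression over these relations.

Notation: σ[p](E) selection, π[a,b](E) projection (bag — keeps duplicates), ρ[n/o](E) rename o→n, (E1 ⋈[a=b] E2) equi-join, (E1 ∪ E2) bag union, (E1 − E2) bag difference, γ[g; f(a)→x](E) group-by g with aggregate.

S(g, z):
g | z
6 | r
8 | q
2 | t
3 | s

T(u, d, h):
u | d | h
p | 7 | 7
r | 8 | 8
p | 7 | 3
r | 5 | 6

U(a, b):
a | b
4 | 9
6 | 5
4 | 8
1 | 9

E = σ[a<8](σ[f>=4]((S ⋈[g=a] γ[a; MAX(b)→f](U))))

Per-node cardinality:
  S → 4
  U → 4
  γ[a; MAX(b)→f](U) → 3
  (S ⋈[g=a] γ[a; MAX(b)→f](U)) → 1
  σ[f>=4]((S ⋈[g=a] γ[a; MAX(b)→f](U))) → 1
  σ[a<8](σ[f>=4]((S ⋈[g=a] γ[a; MAX(b)→f](U)))) → 1

|E| = 1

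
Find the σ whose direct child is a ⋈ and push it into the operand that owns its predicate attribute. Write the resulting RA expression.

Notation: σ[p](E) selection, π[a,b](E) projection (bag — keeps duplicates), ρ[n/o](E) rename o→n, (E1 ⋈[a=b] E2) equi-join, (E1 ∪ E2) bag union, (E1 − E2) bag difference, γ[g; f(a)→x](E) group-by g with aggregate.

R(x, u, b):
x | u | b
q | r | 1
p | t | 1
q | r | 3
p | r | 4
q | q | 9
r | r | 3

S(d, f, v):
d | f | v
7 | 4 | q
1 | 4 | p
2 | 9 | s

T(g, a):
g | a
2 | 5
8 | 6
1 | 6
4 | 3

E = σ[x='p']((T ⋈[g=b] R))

σ filters on x, owned by the right side.
E' = (T ⋈[g=b] σ[x='p'](R))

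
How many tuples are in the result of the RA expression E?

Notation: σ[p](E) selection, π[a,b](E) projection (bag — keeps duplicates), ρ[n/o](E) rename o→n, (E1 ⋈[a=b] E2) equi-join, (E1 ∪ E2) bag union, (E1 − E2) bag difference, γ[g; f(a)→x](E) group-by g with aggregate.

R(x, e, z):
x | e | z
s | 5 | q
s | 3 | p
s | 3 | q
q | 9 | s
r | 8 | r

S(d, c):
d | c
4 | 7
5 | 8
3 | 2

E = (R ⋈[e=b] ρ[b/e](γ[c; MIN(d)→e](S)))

Row counts bottom-up:
  R → 5
  S → 3
  γ[c; MIN(d)→e](S) → 3
  ρ[b/e](γ[c; MIN(d)→e](S)) → 3
  (R ⋈[e=b] ρ[b/e](γ[c; MIN(d)→e](S))) → 3

|E| = 3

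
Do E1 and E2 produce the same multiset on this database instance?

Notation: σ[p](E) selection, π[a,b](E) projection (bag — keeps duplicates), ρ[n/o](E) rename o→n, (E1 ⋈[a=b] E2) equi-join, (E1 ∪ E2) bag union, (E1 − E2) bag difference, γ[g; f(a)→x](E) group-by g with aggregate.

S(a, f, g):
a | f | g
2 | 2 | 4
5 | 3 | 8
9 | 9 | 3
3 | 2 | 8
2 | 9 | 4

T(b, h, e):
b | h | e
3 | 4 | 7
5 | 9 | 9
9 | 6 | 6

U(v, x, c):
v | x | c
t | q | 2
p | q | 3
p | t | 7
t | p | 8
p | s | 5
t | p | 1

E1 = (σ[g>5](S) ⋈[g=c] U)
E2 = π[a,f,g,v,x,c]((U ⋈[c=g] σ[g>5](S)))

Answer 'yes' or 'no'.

E1 subexpression sizes:
  S → 5
  σ[g>5](S) → 2
  U → 6
  (σ[g>5](S) ⋈[g=c] U) → 2
E2 subexpression sizes:
  U → 6
  S → 5
  σ[g>5](S) → 2
  (U ⋈[c=g] σ[g>5](S)) → 2
  π[a,f,g,v,x,c]((U ⋈[c=g] σ[g>5](S))) → 2

E1 and E2 produce the same multiset:
a | f | g | v | x | c
3 | 2 | 8 | t | p | 8
5 | 3 | 8 | t | p | 8

yes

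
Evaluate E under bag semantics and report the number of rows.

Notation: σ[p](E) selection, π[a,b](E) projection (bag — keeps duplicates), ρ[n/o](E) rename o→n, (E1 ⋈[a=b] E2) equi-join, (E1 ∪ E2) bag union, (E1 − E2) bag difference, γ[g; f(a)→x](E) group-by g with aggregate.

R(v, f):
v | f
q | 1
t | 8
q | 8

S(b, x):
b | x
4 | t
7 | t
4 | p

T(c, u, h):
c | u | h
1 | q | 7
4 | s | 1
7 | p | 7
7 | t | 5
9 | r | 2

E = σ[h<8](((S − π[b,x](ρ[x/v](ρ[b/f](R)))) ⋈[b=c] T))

Stepwise |·|:
  S → 3
  R → 3
  ρ[b/f](R) → 3
  ρ[x/v](ρ[b/f](R)) → 3
  π[b,x](ρ[x/v](ρ[b/f](R))) → 3
  (S − π[b,x](ρ[x/v](ρ[b/f](R)))) → 3
  T → 5
  ((S − π[b,x](ρ[x/v](ρ[b/f](R)))) ⋈[b=c] T) → 4
  σ[h<8](((S − π[b,x](ρ[x/v](ρ[b/f](R)))) ⋈[b=c] T)) → 4

|E| = 4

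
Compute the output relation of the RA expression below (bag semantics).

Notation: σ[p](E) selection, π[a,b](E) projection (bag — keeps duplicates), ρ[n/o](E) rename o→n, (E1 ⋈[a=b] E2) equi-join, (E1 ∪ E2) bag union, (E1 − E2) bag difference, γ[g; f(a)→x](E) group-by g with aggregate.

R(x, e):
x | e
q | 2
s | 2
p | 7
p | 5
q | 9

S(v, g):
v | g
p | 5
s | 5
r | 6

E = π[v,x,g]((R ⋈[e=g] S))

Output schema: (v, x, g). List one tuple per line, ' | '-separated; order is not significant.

Stepwise |·|:
  R → 5
  S → 3
  (R ⋈[e=g] S) → 2
  π[v,x,g]((R ⋈[e=g] S)) → 2

== RESULT ==
v | x | g
p | p | 5
s | p | 5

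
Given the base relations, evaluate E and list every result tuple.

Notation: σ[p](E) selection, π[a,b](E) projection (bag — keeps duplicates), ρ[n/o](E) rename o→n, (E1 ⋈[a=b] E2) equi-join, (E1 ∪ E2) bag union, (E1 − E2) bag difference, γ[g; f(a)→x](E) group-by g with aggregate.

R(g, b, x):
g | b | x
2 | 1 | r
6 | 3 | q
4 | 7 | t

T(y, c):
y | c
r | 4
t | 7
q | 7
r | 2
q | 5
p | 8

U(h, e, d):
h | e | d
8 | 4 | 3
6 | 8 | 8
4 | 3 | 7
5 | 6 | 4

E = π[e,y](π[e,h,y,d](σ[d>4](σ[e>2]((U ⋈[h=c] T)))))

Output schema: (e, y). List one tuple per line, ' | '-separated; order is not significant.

Subexpression sizes:
  U → 4
  T → 6
  (U ⋈[h=c] T) → 3
  σ[e>2]((U ⋈[h=c] T)) → 3
  σ[d>4](σ[e>2]((U ⋈[h=c] T))) → 1
  π[e,h,y,d](σ[d>4](σ[e>2]((U ⋈[h=c] T)))) → 1
  π[e,y](π[e,h,y,d](σ[d>4](σ[e>2]((U ⋈[h=c] T))))) → 1

== RESULT ==
e | y
3 | r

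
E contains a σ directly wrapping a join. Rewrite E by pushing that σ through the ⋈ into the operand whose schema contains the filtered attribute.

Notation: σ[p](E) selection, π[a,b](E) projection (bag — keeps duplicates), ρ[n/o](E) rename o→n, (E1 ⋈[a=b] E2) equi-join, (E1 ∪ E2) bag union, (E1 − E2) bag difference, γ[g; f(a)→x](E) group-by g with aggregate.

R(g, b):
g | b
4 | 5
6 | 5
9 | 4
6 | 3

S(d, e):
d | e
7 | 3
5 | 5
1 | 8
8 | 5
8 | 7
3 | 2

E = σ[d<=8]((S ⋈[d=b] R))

σ filters on d, owned by the left side.
E' = (σ[d<=8](S) ⋈[d=b] R)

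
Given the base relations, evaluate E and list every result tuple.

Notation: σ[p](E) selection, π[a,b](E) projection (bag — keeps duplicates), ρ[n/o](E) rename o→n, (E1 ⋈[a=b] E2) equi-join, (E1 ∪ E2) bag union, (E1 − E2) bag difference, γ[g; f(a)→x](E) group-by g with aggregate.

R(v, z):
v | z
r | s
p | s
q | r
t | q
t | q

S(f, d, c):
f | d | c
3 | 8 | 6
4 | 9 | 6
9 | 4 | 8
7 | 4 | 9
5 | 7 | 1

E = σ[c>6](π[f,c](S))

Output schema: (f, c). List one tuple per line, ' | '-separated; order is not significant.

Stepwise |·|:
  S → 5
  π[f,c](S) → 5
  σ[c>6](π[f,c](S)) → 2

== RESULT ==
f | c
7 | 9
9 | 8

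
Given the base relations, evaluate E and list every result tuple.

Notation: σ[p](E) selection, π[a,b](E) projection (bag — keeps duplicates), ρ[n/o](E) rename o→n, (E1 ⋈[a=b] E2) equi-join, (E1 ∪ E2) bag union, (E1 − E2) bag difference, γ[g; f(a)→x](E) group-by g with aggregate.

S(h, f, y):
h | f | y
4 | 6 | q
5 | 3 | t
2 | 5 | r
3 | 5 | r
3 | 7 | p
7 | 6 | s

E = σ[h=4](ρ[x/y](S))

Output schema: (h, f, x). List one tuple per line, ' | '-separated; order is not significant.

Subexpression sizes:
  S → 6
  ρ[x/y](S) → 6
  σ[h=4](ρ[x/y](S)) → 1

== RESULT ==
h | f | x
4 | 6 | q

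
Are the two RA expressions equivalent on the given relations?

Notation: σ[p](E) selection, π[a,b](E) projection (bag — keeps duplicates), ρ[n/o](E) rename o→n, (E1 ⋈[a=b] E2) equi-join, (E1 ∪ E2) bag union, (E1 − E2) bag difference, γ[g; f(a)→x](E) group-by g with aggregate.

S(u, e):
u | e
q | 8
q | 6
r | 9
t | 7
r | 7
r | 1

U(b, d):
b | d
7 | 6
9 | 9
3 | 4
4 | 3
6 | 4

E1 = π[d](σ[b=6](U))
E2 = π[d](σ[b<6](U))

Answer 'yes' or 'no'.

E1 subexpression sizes:
  U → 5
  σ[b=6](U) → 1
  π[d](σ[b=6](U)) → 1
E2 subexpression sizes:
  U → 5
  σ[b<6](U) → 2
  π[d](σ[b<6](U)) → 2

E1 result:
d
4
E2 result:
d
3
4
Witness: (3,) appears 0× in E1 but 1× in E2.

no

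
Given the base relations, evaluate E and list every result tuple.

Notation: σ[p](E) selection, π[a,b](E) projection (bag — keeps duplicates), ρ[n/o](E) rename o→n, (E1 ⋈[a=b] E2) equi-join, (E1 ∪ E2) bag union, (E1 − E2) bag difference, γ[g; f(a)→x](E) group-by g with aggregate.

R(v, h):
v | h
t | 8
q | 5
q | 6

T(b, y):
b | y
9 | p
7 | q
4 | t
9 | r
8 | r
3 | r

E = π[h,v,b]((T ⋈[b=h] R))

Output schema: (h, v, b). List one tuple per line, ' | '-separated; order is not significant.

Subexpression sizes:
  T → 6
  R → 3
  (T ⋈[b=h] R) → 1
  π[h,v,b]((T ⋈[b=h] R)) → 1

== RESULT ==
h | v | b
8 | t | 8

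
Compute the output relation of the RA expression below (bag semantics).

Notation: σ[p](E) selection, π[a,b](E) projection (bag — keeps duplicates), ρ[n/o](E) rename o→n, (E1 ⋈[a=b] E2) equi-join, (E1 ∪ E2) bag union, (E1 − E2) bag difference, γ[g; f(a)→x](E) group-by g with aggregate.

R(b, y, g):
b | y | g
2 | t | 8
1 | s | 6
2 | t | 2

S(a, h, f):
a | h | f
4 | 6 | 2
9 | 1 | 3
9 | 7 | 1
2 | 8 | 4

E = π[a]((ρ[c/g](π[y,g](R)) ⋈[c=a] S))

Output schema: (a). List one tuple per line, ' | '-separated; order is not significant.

Row counts bottom-up:
  R → 3
  π[y,g](R) → 3
  ρ[c/g](π[y,g](R)) → 3
  S → 4
  (ρ[c/g](π[y,g](R)) ⋈[c=a] S) → 1
  π[a]((ρ[c/g](π[y,g](R)) ⋈[c=a] S)) → 1

== RESULT ==
a
2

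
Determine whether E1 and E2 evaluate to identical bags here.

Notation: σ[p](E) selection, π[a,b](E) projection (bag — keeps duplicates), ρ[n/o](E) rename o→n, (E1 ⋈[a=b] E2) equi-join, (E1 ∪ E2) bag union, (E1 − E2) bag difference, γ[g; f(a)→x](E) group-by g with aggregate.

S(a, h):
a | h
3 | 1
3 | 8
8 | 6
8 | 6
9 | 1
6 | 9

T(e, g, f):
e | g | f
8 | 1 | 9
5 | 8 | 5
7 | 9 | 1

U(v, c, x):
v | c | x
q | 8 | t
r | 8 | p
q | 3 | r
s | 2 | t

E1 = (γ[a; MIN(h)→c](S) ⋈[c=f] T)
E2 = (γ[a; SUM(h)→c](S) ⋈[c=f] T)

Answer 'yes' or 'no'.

E1 row counts bottom-up:
  S → 6
  γ[a; MIN(h)→c](S) → 4
  T → 3
  (γ[a; MIN(h)→c](S) ⋈[c=f] T) → 3
E2 row counts bottom-up:
  S → 6
  γ[a; SUM(h)→c](S) → 4
  T → 3
  (γ[a; SUM(h)→c](S) ⋈[c=f] T) → 3

E1 result:
a | c | e | g | f
3 | 1 | 7 | 9 | 1
6 | 9 | 8 | 1 | 9
9 | 1 | 7 | 9 | 1
E2 result:
a | c | e | g | f
3 | 9 | 8 | 1 | 9
6 | 9 | 8 | 1 | 9
9 | 1 | 7 | 9 | 1
Witness: (3, 1, 7, 9, 1) appears 1× in E1 but 0× in E2.

no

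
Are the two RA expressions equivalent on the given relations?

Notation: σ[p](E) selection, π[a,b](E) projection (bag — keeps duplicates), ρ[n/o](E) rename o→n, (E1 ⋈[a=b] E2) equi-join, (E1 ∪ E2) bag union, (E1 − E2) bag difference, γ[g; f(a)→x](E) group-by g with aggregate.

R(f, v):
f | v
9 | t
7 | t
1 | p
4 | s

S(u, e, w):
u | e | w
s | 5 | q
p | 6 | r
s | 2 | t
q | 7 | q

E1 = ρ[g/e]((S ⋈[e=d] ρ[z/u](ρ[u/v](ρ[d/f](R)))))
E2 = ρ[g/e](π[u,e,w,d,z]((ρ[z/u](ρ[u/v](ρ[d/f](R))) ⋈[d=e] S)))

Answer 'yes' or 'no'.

E1 per-node cardinality:
  S → 4
  R → 4
  ρ[d/f](R) → 4
  ρ[u/v](ρ[d/f](R)) → 4
  ρ[z/u](ρ[u/v](ρ[d/f](R))) → 4
  (S ⋈[e=d] ρ[z/u](ρ[u/v](ρ[d/f](R)))) → 1
  ρ[g/e]((S ⋈[e=d] ρ[z/u](ρ[u/v](ρ[d/f](R))))) → 1
E2 per-node cardinality:
  R → 4
  ρ[d/f](R) → 4
  ρ[u/v](ρ[d/f](R)) → 4
  ρ[z/u](ρ[u/v](ρ[d/f](R))) → 4
  S → 4
  (ρ[z/u](ρ[u/v](ρ[d/f](R))) ⋈[d=e] S) → 1
  π[u,e,w,d,z]((ρ[z/u](ρ[u/v](ρ[d/f](R))) ⋈[d=e] S)) → 1
  ρ[g/e](π[u,e,w,d,z]((ρ[z/u](ρ[u/v](ρ[d/f](R))) ⋈[d=e] S))) → 1

E1 and E2 produce the same multiset:
u | g | w | d | z
q | 7 | q | 7 | t

yes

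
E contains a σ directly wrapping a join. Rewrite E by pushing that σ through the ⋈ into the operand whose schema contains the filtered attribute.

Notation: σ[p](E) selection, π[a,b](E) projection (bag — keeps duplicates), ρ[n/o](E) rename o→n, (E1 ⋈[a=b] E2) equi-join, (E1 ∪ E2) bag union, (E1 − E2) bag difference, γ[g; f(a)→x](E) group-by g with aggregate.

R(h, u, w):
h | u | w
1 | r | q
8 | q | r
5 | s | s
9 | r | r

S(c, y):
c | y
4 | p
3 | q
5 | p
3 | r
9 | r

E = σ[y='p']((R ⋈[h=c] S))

σ filters on y, owned by the right side.
E' = (R ⋈[h=c] σ[y='p'](S))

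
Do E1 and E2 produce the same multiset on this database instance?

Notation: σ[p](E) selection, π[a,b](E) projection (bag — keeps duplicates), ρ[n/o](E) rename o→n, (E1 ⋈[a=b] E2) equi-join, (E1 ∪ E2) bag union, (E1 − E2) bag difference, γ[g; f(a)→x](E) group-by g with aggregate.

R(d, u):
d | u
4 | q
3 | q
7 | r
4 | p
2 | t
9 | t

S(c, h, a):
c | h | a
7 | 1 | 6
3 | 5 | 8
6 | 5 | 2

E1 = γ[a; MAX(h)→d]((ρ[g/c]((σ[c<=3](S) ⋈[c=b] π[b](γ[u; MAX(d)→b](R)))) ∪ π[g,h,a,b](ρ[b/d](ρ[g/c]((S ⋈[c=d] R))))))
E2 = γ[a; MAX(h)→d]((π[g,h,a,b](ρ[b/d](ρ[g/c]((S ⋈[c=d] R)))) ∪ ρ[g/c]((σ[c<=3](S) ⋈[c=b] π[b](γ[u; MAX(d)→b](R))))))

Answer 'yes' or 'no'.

E1 row counts bottom-up:
  S → 3
  σ[c<=3](S) → 1
  R → 6
  γ[u; MAX(d)→b](R) → 4
  π[b](γ[u; MAX(d)→b](R)) → 4
  (σ[c<=3](S) ⋈[c=b] π[b](γ[u; MAX(d)→b](R))) → 0
  ρ[g/c]((σ[c<=3](S) ⋈[c=b] π[b](γ[u; MAX(d)→b](R)))) → 0
  S → 3
  R → 6
  (S ⋈[c=d] R) → 2
  ρ[g/c]((S ⋈[c=d] R)) → 2
  ρ[b/d](ρ[g/c]((S ⋈[c=d] R))) → 2
  π[g,h,a,b](ρ[b/d](ρ[g/c]((S ⋈[c=d] R)))) → 2
  (ρ[g/c]((σ[c<=3](S) ⋈[c=b] π[b](γ[u; MAX(d)→b](R)))) ∪ π[g,h,a,b](ρ[b/d](ρ[g/c]((S ⋈[c=d] R))))) → 2
  γ[a; MAX(h)→d]((ρ[g/c]((σ[c<=3](S) ⋈[c=b] π[b](γ[u; MAX(d)→b](R)))) ∪ π[g,h,a,b](ρ[b/d](ρ[g/c]((S ⋈[c=d] R)))))) → 2
E2 row counts bottom-up:
  S → 3
  R → 6
  (S ⋈[c=d] R) → 2
  ρ[g/c]((S ⋈[c=d] R)) → 2
  ρ[b/d](ρ[g/c]((S ⋈[c=d] R))) → 2
  π[g,h,a,b](ρ[b/d](ρ[g/c]((S ⋈[c=d] R)))) → 2
  S → 3
  σ[c<=3](S) → 1
  R → 6
  γ[u; MAX(d)→b](R) → 4
  π[b](γ[u; MAX(d)→b](R)) → 4
  (σ[c<=3](S) ⋈[c=b] π[b](γ[u; MAX(d)→b](R))) → 0
  ρ[g/c]((σ[c<=3](S) ⋈[c=b] π[b](γ[u; MAX(d)→b](R)))) → 0
  (π[g,h,a,b](ρ[b/d](ρ[g/c]((S ⋈[c=d] R)))) ∪ ρ[g/c]((σ[c<=3](S) ⋈[c=b] π[b](γ[u; MAX(d)→b](R))))) → 2
  γ[a; MAX(h)→d]((π[g,h,a,b](ρ[b/d](ρ[g/c]((S ⋈[c=d] R)))) ∪ ρ[g/c]((σ[c<=3](S) ⋈[c=b] π[b](γ[u; MAX(d)→b](R)))))) → 2

E1 and E2 produce the same multiset:
a | d
6 | 1
8 | 5

yes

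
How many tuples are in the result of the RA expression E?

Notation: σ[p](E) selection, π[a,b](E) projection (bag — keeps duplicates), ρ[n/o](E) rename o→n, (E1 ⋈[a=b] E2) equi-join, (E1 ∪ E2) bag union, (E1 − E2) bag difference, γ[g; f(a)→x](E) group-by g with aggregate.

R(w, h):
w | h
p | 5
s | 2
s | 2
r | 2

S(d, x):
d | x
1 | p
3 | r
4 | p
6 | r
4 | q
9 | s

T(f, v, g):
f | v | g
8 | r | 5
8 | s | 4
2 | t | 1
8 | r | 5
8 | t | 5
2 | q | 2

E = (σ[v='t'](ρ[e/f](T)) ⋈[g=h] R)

Row counts bottom-up:
  T → 6
  ρ[e/f](T) → 6
  σ[v='t'](ρ[e/f](T)) → 2
  R → 4
  (σ[v='t'](ρ[e/f](T)) ⋈[g=h] R) → 1

|E| = 1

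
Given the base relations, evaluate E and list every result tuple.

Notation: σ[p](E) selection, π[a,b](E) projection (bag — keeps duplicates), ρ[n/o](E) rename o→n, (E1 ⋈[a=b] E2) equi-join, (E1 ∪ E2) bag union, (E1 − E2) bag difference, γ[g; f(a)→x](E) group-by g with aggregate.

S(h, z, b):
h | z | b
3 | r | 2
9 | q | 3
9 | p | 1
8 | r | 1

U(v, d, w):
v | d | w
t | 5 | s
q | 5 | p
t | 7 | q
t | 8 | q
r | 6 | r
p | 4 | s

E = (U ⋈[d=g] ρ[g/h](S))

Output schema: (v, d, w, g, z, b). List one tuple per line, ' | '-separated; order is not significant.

Subexpression sizes:
  U → 6
  S → 4
  ρ[g/h](S) → 4
  (U ⋈[d=g] ρ[g/h](S)) → 1

== RESULT ==
v | d | w | g | z | b
t | 8 | q | 8 | r | 1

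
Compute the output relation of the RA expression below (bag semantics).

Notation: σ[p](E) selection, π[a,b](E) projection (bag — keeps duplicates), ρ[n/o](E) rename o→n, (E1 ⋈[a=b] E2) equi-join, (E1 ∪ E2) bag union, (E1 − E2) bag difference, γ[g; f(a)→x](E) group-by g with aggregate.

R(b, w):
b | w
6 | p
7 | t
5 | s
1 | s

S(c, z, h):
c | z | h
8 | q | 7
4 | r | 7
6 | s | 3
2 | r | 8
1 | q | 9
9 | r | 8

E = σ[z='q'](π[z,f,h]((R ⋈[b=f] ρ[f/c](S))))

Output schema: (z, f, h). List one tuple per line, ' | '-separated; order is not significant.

Stepwise |·|:
  R → 4
  S → 6
  ρ[f/c](S) → 6
  (R ⋈[b=f] ρ[f/c](S)) → 2
  π[z,f,h]((R ⋈[b=f] ρ[f/c](S))) → 2
  σ[z='q'](π[z,f,h]((R ⋈[b=f] ρ[f/c](S)))) → 1

== RESULT ==
z | f | h
q | 1 | 9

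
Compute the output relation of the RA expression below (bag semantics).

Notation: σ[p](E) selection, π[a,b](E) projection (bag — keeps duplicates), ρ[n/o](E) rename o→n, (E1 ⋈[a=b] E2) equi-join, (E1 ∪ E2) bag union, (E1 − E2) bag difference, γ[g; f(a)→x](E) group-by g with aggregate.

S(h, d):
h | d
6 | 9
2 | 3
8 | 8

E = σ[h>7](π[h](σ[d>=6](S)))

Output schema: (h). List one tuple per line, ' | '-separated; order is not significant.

Stepwise |·|:
  S → 3
  σ[d>=6](S) → 2
  π[h](σ[d>=6](S)) → 2
  σ[h>7](π[h](σ[d>=6](S))) → 1

== RESULT ==
h
8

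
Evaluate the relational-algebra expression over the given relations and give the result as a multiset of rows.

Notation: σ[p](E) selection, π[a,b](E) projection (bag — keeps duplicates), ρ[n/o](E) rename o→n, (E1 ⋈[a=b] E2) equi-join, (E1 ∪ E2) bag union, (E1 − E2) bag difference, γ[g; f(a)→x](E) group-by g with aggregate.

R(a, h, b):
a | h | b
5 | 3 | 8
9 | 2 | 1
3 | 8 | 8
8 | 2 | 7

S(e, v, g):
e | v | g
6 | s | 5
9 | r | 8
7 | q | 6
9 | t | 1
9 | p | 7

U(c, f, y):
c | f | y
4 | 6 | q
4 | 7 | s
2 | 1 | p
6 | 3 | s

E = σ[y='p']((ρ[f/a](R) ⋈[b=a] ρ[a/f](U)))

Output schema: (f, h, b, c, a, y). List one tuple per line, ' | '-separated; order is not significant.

Stepwise |·|:
  R → 4
  ρ[f/a](R) → 4
  U → 4
  ρ[a/f](U) → 4
  (ρ[f/a](R) ⋈[b=a] ρ[a/f](U)) → 2
  σ[y='p']((ρ[f/a](R) ⋈[b=a] ρ[a/f](U))) → 1

== RESULT ==
f | h | b | c | a | y
9 | 2 | 1 | 2 | 1 | p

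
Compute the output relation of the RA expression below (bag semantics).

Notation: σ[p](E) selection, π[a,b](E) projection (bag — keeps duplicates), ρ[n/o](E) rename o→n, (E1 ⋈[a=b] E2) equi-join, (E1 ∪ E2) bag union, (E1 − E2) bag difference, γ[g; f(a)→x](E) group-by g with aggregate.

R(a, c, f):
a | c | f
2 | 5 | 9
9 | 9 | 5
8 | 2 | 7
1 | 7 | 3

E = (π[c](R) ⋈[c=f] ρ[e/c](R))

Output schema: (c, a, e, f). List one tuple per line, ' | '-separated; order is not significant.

Per-node cardinality:
  R → 4
  π[c](R) → 4
  R → 4
  ρ[e/c](R) → 4
  (π[c](R) ⋈[c=f] ρ[e/c](R)) → 3

== RESULT ==
c | a | e | f
5 | 9 | 9 | 5
7 | 8 | 2 | 7
9 | 2 | 5 | 9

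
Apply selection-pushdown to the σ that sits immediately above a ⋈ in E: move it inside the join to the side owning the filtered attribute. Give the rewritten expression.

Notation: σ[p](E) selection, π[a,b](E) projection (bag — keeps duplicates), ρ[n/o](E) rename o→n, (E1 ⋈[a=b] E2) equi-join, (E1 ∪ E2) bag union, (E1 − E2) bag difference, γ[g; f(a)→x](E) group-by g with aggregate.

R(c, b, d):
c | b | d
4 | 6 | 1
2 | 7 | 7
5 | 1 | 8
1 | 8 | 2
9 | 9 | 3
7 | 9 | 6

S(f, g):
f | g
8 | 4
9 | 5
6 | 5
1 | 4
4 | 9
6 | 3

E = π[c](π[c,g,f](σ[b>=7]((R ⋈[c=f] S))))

σ filters on b, owned by the left side.
E' = π[c](π[c,g,f]((σ[b>=7](R) ⋈[c=f] S)))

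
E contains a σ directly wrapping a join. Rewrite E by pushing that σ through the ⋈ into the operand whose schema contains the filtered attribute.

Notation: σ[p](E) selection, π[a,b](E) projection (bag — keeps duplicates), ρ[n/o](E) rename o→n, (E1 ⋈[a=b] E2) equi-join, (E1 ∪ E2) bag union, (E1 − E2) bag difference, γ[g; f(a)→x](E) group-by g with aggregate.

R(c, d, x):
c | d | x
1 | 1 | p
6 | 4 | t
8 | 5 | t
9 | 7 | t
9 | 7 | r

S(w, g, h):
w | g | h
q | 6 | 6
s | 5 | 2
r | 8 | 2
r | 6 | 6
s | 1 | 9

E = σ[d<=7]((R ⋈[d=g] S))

σ filters on d, owned by the left side.
E' = (σ[d<=7](R) ⋈[d=g] S)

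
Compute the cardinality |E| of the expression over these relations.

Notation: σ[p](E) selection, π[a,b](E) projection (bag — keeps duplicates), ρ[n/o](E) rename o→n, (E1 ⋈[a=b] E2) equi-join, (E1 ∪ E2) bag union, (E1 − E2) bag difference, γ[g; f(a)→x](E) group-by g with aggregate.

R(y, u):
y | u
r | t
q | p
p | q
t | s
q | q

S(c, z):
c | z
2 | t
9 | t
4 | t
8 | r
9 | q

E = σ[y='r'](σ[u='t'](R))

Per-node cardinality:
  R → 5
  σ[u='t'](R) → 1
  σ[y='r'](σ[u='t'](R)) → 1

|E| = 1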